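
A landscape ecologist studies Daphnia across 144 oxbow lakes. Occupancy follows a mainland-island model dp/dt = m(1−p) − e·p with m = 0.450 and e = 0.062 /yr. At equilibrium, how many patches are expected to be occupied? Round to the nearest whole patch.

p* = m/(m+e) = 0.450/0.5120 = 0.8789.
Expected occupied patches = N × p* = 144 × 0.8789 = 126.56 ≈ 127.

127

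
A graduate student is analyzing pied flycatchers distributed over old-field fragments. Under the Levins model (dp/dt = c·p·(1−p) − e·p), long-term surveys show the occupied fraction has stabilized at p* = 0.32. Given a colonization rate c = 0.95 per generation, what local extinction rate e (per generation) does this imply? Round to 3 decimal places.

At equilibrium c(1−p*) = e.
e = 0.95 × (1 − 0.32) = 0.95 × 0.6800 = 0.6460.

0.646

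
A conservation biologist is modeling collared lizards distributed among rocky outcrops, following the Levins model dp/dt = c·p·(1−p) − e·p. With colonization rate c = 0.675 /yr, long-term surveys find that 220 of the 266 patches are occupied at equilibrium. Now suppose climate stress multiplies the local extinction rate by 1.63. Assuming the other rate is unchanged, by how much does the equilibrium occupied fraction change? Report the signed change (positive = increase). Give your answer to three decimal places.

Observed p* = 220/266 = 0.82707.
Balance c(1−p*) = e gives e = 0.675×(1 − 0.82707) = 0.11673.
New p* = 1 − e/c = 1 − 0.19027/0.67500 = 0.71812.
Δp* = 0.71812 − 0.82707 = -0.10895.

-0.109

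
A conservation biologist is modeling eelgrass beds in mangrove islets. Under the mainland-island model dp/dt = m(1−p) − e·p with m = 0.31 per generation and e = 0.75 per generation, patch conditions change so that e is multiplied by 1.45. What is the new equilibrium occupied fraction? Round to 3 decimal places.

Before: p* = 0.31/(0.31+0.75) = 0.2925.
After: m = 0.31, e = 1.0875; p* = 0.31/1.3975 = 0.2218.

0.222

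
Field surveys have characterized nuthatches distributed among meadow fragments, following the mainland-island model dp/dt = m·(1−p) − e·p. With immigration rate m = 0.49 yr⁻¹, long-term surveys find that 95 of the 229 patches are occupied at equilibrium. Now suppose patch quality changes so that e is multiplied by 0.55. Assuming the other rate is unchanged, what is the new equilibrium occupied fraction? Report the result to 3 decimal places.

0.563

Observed p* = 95/229 = 0.41485.
Balance m(1−p*) = e·p* gives e = m(1−p*)/p* = 0.49×0.58515/0.41485 = 0.69115.
New p* = m/(m+e) = 0.49000/(0.49000+0.38013) = 0.56313.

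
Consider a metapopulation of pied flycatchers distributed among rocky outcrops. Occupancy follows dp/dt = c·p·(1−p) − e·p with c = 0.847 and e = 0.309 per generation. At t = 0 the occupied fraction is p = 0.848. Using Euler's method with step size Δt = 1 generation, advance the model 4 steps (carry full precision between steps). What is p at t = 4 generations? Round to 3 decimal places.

Update rule: p ← p + [c·p·(1−p) − e·p]·Δt with Δt = 1.
  1  |  dp/dt·Δt = -0.152857  |  p_1 = 0.695143
  2  |  dp/dt·Δt = -0.035304  |  p_2 = 0.659839
  3  |  dp/dt·Δt = -0.013780  |  p_3 = 0.646059
  4  |  dp/dt·Δt = -0.005952  |  p_4 = 0.640108

0.640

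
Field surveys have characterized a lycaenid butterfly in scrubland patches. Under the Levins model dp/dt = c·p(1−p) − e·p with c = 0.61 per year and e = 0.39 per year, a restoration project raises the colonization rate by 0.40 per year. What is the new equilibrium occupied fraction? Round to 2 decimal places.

Before: p* = 1 − 0.39/0.61 = 0.3607.
After the change, c = 1.01, e = 0.39, so p* = 1 − 0.39/1.01 = 0.6139.

0.61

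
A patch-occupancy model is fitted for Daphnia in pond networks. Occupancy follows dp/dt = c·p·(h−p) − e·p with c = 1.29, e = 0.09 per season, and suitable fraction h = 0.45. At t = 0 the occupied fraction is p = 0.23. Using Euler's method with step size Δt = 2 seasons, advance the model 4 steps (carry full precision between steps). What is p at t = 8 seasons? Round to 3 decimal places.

Update rule: p ← p + [c·p·(h−p) − e·p]·Δt with Δt = 2.
step 1: Δp = +0.08915, p = 0.31915
step 2: Δp = +0.05030, p = 0.36945
step 3: Δp = +0.01028, p = 0.37973
step 4: Δp = +0.00049, p = 0.38022

0.380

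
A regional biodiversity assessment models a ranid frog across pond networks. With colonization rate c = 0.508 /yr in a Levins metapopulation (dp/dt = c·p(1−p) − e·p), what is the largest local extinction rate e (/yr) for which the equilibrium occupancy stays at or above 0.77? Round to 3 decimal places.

1 − e/c ≥ 0.77 ⇒ e ≤ c(1 − 0.77) = 0.508 × 0.2300.
e_max = 0.1168.

0.117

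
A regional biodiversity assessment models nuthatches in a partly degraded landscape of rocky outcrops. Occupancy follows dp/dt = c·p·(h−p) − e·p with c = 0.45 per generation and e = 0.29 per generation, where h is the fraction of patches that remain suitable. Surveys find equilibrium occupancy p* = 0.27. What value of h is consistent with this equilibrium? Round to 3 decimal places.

At equilibrium c(h−p*) = e, so h = p* + e/c.
h = 0.27 + 0.29/0.45 = 0.27 + 0.6444 = 0.9144.

0.914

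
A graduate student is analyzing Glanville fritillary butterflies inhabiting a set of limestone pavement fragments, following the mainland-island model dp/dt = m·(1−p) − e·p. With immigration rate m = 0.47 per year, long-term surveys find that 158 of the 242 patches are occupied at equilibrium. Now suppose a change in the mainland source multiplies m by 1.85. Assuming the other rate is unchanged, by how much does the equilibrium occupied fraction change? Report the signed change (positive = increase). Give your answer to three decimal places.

0.124

Observed p* = 158/242 = 0.65289.
Balance m(1−p*) = e·p* gives e = m(1−p*)/p* = 0.47×0.34711/0.65289 = 0.24988.
New p* = m/(m+e) = 0.86950/(0.86950+0.24988) = 0.77677.
Δp* = 0.77677 − 0.65289 = +0.12388.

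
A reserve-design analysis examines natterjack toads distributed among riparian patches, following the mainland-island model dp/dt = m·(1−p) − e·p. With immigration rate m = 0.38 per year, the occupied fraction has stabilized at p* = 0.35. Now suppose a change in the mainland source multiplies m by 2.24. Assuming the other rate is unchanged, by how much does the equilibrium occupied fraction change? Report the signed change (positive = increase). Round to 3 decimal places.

Balance m(1−p*) = e·p* gives e = m(1−p*)/p* = 0.38×0.65000/0.35000 = 0.70571.
New p* = m/(m+e) = 0.85120/(0.85120+0.70571) = 0.54672.
Δp* = 0.54672 − 0.35000 = +0.19672.

0.197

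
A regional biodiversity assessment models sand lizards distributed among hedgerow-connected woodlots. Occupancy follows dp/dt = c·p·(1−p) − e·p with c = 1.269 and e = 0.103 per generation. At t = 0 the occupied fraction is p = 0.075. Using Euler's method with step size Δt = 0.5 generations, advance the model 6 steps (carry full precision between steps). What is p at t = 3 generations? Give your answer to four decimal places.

Update rule: p ← p + [c·p·(1−p) − e·p]·Δt with Δt = 0.5.
p: 0.07500 → 0.11516  (Δp = +0.04016)
p: 0.11516 → 0.17388  (Δp = +0.05872)
p: 0.17388 → 0.25607  (Δp = +0.08219)
p: 0.25607 → 0.36375  (Δp = +0.10768)
p: 0.36375 → 0.49186  (Δp = +0.12811)
p: 0.49186 → 0.62511  (Δp = +0.13325)

0.6251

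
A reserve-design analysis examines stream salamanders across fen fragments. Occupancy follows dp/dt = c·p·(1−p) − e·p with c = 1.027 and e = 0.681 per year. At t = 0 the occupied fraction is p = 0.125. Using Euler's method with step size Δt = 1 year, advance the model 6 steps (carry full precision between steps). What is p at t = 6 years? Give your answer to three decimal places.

0.282

Update rule: p ← p + [c·p·(1−p) − e·p]·Δt with Δt = 1.
step 1: Δp = +0.02720, p = 0.15220
step 2: Δp = +0.02887, p = 0.18107
step 3: Δp = +0.02898, p = 0.21005
step 4: Δp = +0.02736, p = 0.23742
step 5: Δp = +0.02426, p = 0.26167
step 6: Δp = +0.02022, p = 0.28189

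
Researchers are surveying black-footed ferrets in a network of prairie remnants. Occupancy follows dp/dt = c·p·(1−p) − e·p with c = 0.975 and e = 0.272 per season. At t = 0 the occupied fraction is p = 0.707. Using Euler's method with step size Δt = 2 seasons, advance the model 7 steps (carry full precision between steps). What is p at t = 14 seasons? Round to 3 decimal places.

0.721

Update rule: p ← p + [c·p·(1−p) − e·p]·Δt with Δt = 2.
step 1: Δp = +0.01934, p = 0.72634
step 2: Δp = -0.00752, p = 0.71881
step 3: Δp = +0.00310, p = 0.72191
step 4: Δp = -0.00125, p = 0.72066
step 5: Δp = +0.00051, p = 0.72117
step 6: Δp = -0.00021, p = 0.72097
step 7: Δp = +0.00008, p = 0.72105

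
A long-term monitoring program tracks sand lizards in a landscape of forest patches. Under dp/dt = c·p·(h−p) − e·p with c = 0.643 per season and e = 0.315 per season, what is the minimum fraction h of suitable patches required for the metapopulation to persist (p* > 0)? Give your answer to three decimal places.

p* = h − e/c is positive only when h > e/c.
h_min = e/c = 0.315/0.643 = 0.4899.

0.490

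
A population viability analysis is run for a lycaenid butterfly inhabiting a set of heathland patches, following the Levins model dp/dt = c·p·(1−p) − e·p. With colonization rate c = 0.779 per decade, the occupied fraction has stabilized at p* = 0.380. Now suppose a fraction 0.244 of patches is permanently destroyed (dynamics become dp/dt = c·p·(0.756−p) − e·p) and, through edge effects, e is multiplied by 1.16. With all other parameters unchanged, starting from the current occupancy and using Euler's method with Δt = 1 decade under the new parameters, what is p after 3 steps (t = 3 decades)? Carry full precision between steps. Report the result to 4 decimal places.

Balance c(1−p*) = e gives e = 0.779×(1 − 0.38000) = 0.48298.
Starting from p₀ = 0.38000; update p ← p + (dp/dt)·Δt with the new parameters.
step 1: Δp = -0.10159, p = 0.27841
step 2: Δp = -0.05240, p = 0.22601
step 3: Δp = -0.03331, p = 0.19270

0.1927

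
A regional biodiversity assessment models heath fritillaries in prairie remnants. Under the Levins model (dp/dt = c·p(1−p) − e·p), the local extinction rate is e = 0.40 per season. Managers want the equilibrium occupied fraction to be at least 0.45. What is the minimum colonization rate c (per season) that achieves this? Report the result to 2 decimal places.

p* = 1 − e/c ≥ 0.45 requires e/c ≤ 0.5500, i.e. c ≥ e/0.5500.
c_min = 0.40/0.5500 = 0.7273.

0.73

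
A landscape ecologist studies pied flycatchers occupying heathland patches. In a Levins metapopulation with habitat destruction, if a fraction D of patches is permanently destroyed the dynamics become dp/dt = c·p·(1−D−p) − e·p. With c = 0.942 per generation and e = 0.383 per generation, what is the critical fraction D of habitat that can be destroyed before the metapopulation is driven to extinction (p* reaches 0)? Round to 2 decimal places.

0.59

The nontrivial equilibrium is p* = (1−D) − e/c; extinction occurs when this hits zero.
So D_crit = 1 − e/c = 1 − 0.383/0.942 = 1 − 0.4066 = 0.5934.
Note this equals the original equilibrium occupancy — the Levins extinction-debt result.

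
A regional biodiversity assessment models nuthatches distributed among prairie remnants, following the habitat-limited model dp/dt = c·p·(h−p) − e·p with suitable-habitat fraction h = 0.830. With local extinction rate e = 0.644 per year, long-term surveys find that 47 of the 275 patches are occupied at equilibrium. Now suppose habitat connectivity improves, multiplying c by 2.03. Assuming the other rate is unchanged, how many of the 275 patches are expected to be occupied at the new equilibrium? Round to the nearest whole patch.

Observed p* = 47/275 = 0.17091.
Balance c(h−p*) = e gives c = e/(0.83 − 0.17091) = 0.644/0.65909 = 0.97710.
New p* = 0.83 − e/c = 0.83 − 0.64400/1.98351 = 0.50532.
Expected occupied = 275 × 0.50532 = 138.96 ≈ 139.

139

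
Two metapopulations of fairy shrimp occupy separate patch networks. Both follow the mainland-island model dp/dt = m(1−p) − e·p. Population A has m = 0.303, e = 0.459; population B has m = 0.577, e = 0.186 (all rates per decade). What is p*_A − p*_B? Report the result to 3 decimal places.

A: p*_A = m/(m+e) = 0.303/0.7620 = 0.3976.
B: p*_B = 0.577/0.7630 = 0.7562.
p*_A − p*_B = 0.3976 − 0.7562 = -0.3586.

-0.359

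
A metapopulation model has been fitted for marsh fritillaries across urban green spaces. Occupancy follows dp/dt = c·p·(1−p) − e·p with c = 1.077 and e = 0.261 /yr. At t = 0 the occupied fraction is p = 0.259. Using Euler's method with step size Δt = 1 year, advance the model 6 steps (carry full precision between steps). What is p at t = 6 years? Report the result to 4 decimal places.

0.7568

Update rule: p ← p + [c·p·(1−p) − e·p]·Δt with Δt = 1.
p: 0.25900 → 0.39810  (Δp = +0.13910)
p: 0.39810 → 0.55226  (Δp = +0.15416)
p: 0.55226 → 0.67443  (Δp = +0.12217)
p: 0.67443 → 0.73488  (Δp = +0.06046)
p: 0.73488 → 0.75291  (Δp = +0.01803)
p: 0.75291 → 0.75676  (Δp = +0.00385)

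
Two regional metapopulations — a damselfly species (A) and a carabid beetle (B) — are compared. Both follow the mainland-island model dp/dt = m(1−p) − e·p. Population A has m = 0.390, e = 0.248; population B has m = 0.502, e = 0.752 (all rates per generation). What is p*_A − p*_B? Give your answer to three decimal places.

A: p*_A = m/(m+e) = 0.390/0.6380 = 0.6113.
B: p*_B = 0.502/1.2540 = 0.4003.
p*_A − p*_B = 0.6113 − 0.4003 = 0.2110.

0.211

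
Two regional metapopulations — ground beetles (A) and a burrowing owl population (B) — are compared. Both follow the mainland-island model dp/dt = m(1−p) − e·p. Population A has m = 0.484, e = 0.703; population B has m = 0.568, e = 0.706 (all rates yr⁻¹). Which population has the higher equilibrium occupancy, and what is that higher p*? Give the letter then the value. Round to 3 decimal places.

B, 0.446

A: p*_A = m/(m+e) = 0.484/1.1870 = 0.4078.
B: p*_B = 0.568/1.2740 = 0.4458.
B is higher at 0.4458.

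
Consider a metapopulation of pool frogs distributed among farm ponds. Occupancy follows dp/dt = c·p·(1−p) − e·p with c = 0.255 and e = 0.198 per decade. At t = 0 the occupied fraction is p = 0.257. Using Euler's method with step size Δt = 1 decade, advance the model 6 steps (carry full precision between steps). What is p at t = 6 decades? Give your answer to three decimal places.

0.246

Update rule: p ← p + [c·p·(1−p) − e·p]·Δt with Δt = 1.
t = 1: p = 0.25700 + (-0.00219) = 0.25481
t = 2: p = 0.25481 + (-0.00203) = 0.25277
t = 3: p = 0.25277 + (-0.00189) = 0.25089
t = 4: p = 0.25089 + (-0.00175) = 0.24914
t = 5: p = 0.24914 + (-0.00163) = 0.24751
t = 6: p = 0.24751 + (-0.00151) = 0.24600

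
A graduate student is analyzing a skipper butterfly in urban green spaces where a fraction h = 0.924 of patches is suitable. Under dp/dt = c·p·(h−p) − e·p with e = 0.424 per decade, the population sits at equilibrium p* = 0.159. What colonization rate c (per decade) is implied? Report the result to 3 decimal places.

0.554

At equilibrium c(h−p*) = e, so c = e/(h−p*).
c = 0.424/(0.924 − 0.159) = 0.424/0.7650 = 0.5542.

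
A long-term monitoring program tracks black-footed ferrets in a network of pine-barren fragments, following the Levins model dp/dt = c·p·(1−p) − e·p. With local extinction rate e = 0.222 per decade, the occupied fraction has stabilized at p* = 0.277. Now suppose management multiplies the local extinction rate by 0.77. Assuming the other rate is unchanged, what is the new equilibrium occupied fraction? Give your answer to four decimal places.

0.4433

Balance c(1−p*) = e gives c = e/(1 − 0.27700) = 0.222/0.72300 = 0.30705.
New p* = 1 − e/c = 1 − 0.17094/0.30705 = 0.44328.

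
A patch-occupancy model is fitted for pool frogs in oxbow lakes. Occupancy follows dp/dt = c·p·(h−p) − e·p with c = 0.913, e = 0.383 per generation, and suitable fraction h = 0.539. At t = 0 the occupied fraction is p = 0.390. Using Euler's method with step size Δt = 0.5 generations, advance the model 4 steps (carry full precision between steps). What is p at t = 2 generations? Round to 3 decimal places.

Update rule: p ← p + [c·p·(h−p) − e·p]·Δt with Δt = 0.5.
  1  |  dp/dt·Δt = -0.048158  |  p_1 = 0.341842
  2  |  dp/dt·Δt = -0.034696  |  p_2 = 0.307146
  3  |  dp/dt·Δt = -0.026310  |  p_3 = 0.280836
  4  |  dp/dt·Δt = -0.020683  |  p_4 = 0.260153

0.260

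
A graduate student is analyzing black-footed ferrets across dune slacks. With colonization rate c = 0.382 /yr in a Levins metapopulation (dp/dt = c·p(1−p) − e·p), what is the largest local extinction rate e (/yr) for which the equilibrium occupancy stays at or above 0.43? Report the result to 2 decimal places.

0.22

1 − e/c ≥ 0.43 ⇒ e ≤ c(1 − 0.43) = 0.382 × 0.5700.
e_max = 0.2177.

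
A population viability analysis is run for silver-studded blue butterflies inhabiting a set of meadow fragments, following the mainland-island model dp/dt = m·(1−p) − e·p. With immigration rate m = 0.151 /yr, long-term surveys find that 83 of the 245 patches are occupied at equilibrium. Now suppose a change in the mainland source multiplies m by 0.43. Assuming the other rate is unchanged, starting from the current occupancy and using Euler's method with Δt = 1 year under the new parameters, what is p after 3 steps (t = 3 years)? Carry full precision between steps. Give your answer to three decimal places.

0.222

Observed p* = 83/245 = 0.33878.
Balance m(1−p*) = e·p* gives e = m(1−p*)/p* = 0.151×0.66122/0.33878 = 0.29472.
Starting from p₀ = 0.33878; update p ← p + (dp/dt)·Δt with the new parameters.
p: 0.33878 → 0.28186  (Δp = -0.05691)
p: 0.28186 → 0.24542  (Δp = -0.03644)
p: 0.24542 → 0.22208  (Δp = -0.02334)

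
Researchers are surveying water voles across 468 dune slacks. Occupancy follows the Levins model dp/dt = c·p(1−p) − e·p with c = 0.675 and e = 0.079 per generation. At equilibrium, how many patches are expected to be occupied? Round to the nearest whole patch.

413

p* = 1 − e/c = 1 − 0.079/0.675 = 0.8830.
Expected occupied patches = N × p* = 468 × 0.8830 = 413.23 ≈ 413.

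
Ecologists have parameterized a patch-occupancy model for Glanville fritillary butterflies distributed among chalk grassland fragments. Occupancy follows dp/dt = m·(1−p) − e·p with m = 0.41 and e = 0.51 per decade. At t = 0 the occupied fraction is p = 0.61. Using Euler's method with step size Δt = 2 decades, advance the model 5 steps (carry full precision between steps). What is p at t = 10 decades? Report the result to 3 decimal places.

Update rule: p ← p + [m·(1−p) − e·p]·Δt with Δt = 2.
step 1: Δp = -0.30240, p = 0.30760
step 2: Δp = +0.25402, p = 0.56162
step 3: Δp = -0.21337, p = 0.34824
step 4: Δp = +0.17923, p = 0.52748
step 5: Δp = -0.15056, p = 0.37692

0.377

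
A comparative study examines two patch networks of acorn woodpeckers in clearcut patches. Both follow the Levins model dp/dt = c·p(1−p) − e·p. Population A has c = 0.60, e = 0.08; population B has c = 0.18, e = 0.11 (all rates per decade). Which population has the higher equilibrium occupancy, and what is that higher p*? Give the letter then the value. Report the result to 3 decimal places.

A, 0.867

A: p*_A = 1 − 0.08/0.60 = 0.8667.
B: p*_B = 1 − 0.11/0.18 = 0.3889.
A is higher at 0.8667.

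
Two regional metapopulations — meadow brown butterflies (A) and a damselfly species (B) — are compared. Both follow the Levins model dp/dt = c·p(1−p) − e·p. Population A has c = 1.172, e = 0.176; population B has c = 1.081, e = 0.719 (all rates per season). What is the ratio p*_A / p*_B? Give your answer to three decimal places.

2.538

A: p*_A = 1 − 0.176/1.172 = 0.8498.
B: p*_B = 1 − 0.719/1.081 = 0.3349.
p*_A / p*_B = 0.8498/0.3349 = 2.5378.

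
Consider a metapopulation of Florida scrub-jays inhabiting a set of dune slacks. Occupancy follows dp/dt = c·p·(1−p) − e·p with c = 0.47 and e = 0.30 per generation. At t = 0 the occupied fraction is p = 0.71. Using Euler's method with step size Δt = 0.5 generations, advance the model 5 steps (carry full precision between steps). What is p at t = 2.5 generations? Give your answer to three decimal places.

Update rule: p ← p + [c·p·(1−p) − e·p]·Δt with Δt = 0.5.
t = 0.5: p = 0.71000 + (-0.05811) = 0.65189
t = 1: p = 0.65189 + (-0.04445) = 0.60743
t = 1.5: p = 0.60743 + (-0.03508) = 0.57236
t = 2: p = 0.57236 + (-0.02833) = 0.54402
t = 2.5: p = 0.54402 + (-0.02331) = 0.52071

0.521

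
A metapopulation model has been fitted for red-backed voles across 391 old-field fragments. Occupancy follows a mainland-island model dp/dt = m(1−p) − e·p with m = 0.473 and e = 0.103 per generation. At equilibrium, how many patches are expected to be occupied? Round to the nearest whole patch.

p* = m/(m+e) = 0.473/0.5760 = 0.8212.
Expected occupied patches = N × p* = 391 × 0.8212 = 321.08 ≈ 321.

321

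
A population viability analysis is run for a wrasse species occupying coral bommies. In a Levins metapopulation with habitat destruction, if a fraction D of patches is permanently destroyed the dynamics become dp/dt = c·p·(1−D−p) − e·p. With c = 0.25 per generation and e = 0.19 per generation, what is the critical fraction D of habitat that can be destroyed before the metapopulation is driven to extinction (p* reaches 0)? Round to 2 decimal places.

The nontrivial equilibrium is p* = (1−D) − e/c; extinction occurs when this hits zero.
So D_crit = 1 − e/c = 1 − 0.19/0.25 = 1 − 0.7600 = 0.2400.
This equals the undisturbed p*, a classic result of Lande's extension.

0.24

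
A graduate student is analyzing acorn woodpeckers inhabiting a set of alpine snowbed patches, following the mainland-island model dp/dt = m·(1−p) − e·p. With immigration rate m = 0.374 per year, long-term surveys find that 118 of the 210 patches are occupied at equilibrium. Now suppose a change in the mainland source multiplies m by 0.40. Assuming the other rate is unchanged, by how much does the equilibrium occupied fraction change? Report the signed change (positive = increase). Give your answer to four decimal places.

-0.2228

Observed p* = 118/210 = 0.56190.
Balance m(1−p*) = e·p* gives e = m(1−p*)/p* = 0.374×0.43810/0.56190 = 0.29160.
New p* = m/(m+e) = 0.14960/(0.14960+0.29160) = 0.33908.
Δp* = 0.33908 − 0.56190 = -0.22282.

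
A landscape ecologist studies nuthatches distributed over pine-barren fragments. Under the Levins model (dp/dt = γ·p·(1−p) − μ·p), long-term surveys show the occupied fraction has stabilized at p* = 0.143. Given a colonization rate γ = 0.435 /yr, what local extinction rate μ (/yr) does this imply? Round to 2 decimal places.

At equilibrium γ(1−p*) = μ.
μ = 0.435 × (1 − 0.143) = 0.435 × 0.8570 = 0.3728.

0.37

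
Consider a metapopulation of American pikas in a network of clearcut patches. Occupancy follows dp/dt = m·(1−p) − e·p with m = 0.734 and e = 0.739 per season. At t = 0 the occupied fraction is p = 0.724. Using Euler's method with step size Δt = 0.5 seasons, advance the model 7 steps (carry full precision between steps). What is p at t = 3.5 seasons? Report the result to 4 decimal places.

0.4983

Update rule: p ← p + [m·(1−p) − e·p]·Δt with Δt = 0.5.
  1  |  dp/dt·Δt = -0.166226  |  p_1 = 0.557774
  2  |  dp/dt·Δt = -0.043801  |  p_2 = 0.513973
  3  |  dp/dt·Δt = -0.011541  |  p_3 = 0.502432
  4  |  dp/dt·Δt = -0.003041  |  p_4 = 0.499391
  5  |  dp/dt·Δt = -0.000801  |  p_5 = 0.498589
  6  |  dp/dt·Δt = -0.000211  |  p_6 = 0.498378
  7  |  dp/dt·Δt = -0.000056  |  p_7 = 0.498323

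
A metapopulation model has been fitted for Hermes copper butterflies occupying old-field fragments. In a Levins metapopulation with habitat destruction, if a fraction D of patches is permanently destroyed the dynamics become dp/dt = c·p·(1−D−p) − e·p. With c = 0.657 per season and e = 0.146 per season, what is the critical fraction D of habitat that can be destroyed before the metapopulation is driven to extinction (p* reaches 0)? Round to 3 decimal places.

0.778

The nontrivial equilibrium is p* = (1−D) − e/c; extinction occurs when this hits zero.
So D_crit = 1 − e/c = 1 − 0.146/0.657 = 1 − 0.2222 = 0.7778.
Note this equals the original equilibrium occupancy — the Levins extinction-debt result.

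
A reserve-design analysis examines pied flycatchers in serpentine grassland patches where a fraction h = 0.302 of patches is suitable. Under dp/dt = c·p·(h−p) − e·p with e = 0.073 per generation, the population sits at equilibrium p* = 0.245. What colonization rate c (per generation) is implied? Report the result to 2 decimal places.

At equilibrium c(h−p*) = e, so c = e/(h−p*).
c = 0.073/(0.302 − 0.245) = 0.073/0.0570 = 1.2807.

1.28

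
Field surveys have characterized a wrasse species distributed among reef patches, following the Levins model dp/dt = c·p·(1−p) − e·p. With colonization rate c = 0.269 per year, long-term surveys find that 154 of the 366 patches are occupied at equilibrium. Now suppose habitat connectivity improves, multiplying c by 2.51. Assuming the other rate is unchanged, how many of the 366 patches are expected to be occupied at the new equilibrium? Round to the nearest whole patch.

Observed p* = 154/366 = 0.42077.
Balance c(1−p*) = e gives e = 0.269×(1 − 0.42077) = 0.15581.
New p* = 1 − e/c = 1 − 0.15581/0.67519 = 0.76924.
Expected occupied = 366 × 0.76924 = 281.54 ≈ 282.

282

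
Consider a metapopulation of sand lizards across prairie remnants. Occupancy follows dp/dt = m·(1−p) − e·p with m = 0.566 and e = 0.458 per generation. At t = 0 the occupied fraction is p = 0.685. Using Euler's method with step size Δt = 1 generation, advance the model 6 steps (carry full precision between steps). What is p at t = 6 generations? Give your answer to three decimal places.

Update rule: p ← p + [m·(1−p) − e·p]·Δt with Δt = 1.
step 1: Δp = -0.13544, p = 0.54956
step 2: Δp = +0.00325, p = 0.55281
step 3: Δp = -0.00008, p = 0.55273
step 4: Δp = +0.00000, p = 0.55273
step 5: Δp = -0.00000, p = 0.55273
step 6: Δp = +0.00000, p = 0.55273

0.553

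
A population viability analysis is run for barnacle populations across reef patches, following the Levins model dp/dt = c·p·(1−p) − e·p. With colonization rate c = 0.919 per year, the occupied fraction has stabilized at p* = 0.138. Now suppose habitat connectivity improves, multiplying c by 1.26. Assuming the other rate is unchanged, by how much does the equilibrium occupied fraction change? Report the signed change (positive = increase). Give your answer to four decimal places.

0.1779

Balance c(1−p*) = e gives e = 0.919×(1 − 0.13800) = 0.79218.
New p* = 1 − e/c = 1 − 0.79218/1.15794 = 0.31587.
Δp* = 0.31587 − 0.13800 = +0.17787.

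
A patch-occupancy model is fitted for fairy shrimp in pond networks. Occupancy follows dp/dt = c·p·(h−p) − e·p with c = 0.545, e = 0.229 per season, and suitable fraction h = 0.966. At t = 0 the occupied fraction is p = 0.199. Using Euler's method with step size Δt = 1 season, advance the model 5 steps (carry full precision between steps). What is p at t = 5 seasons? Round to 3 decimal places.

0.393

Update rule: p ← p + [c·p·(h−p) − e·p]·Δt with Δt = 1.
  1  |  dp/dt·Δt = +0.037614  |  p_1 = 0.236614
  2  |  dp/dt·Δt = +0.039873  |  p_2 = 0.276487
  3  |  dp/dt·Δt = +0.040584  |  p_3 = 0.317071
  4  |  dp/dt·Δt = +0.039528  |  p_4 = 0.356599
  5  |  dp/dt·Δt = +0.036774  |  p_5 = 0.393373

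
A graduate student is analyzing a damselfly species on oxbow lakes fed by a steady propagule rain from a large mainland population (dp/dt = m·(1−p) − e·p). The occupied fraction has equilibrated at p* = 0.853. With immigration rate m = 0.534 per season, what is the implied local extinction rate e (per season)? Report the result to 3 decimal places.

At equilibrium m(1−p*) = e·p*, so e = m(1−p*)/p*.
e = 0.534 × 0.1470 / 0.853 = 0.0920.

0.092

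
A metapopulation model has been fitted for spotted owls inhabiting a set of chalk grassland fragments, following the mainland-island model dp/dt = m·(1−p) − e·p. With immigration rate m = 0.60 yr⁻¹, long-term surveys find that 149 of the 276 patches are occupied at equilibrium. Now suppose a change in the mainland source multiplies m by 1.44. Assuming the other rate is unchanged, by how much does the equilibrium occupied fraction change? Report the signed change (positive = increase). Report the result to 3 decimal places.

0.088

Observed p* = 149/276 = 0.53986.
Balance m(1−p*) = e·p* gives e = m(1−p*)/p* = 0.60×0.46014/0.53986 = 0.51140.
New p* = m/(m+e) = 0.86400/(0.86400+0.51140) = 0.62818.
Δp* = 0.62818 − 0.53986 = +0.08832.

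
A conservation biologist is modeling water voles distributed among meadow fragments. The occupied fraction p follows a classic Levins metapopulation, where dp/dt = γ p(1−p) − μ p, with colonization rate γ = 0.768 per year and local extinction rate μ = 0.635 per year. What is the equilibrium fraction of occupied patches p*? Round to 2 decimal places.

0.17

At equilibrium, colonization balances extinction: γ·p*·(1−p*) = μ·p*.
So p* = 1 − μ/γ = 1 − 0.635/0.768 = 1 − 0.8268 = 0.1732.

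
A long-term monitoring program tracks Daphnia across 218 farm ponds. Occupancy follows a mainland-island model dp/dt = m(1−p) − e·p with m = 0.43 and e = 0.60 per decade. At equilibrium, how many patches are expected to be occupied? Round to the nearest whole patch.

p* = m/(m+e) = 0.43/1.0300 = 0.4175.
Expected occupied patches = N × p* = 218 × 0.4175 = 91.01 ≈ 91.

91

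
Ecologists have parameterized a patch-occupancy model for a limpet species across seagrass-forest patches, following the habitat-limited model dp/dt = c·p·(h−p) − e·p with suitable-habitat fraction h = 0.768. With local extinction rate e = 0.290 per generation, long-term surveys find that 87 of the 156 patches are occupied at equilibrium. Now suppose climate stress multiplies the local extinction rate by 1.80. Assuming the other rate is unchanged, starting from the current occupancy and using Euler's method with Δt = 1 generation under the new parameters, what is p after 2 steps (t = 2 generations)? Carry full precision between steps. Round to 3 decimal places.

Observed p* = 87/156 = 0.55769.
Balance c(h−p*) = e gives c = e/(0.768 − 0.55769) = 0.290/0.21031 = 1.37893.
Starting from p₀ = 0.55769; update p ← p + (dp/dt)·Δt with the new parameters.
step 1: Δp = -0.12938, p = 0.42831
step 2: Δp = -0.02295, p = 0.40536

0.405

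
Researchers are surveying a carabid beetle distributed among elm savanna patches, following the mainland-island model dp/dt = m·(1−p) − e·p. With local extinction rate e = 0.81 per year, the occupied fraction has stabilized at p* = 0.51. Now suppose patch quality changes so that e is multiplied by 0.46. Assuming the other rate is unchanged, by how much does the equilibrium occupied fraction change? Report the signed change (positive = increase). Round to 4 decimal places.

Balance m(1−p*) = e·p* gives m = e·p*/(1−p*) = 0.81×0.51000/0.49000 = 0.84306.
New p* = m/(m+e) = 0.84306/(0.84306+0.37260) = 0.69350.
Δp* = 0.69350 − 0.51000 = +0.18350.

0.1835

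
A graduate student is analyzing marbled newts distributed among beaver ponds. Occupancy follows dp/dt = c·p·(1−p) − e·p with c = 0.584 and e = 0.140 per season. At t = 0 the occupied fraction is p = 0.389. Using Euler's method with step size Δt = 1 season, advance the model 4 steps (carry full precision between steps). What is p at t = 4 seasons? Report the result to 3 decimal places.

0.671

Update rule: p ← p + [c·p·(1−p) − e·p]·Δt with Δt = 1.
  1  |  dp/dt·Δt = +0.084345  |  p_1 = 0.473345
  2  |  dp/dt·Δt = +0.079317  |  p_2 = 0.552661
  3  |  dp/dt·Δt = +0.067008  |  p_3 = 0.619669
  4  |  dp/dt·Δt = +0.050883  |  p_4 = 0.670552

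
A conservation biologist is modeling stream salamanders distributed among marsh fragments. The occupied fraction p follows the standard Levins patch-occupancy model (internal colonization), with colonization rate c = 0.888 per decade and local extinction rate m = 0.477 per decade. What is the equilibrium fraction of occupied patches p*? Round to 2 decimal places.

0.46

At equilibrium, colonization balances extinction: c·p*·(1−p*) = m·p*.
So p* = 1 − m/c = 1 − 0.477/0.888 = 1 − 0.5372 = 0.4628.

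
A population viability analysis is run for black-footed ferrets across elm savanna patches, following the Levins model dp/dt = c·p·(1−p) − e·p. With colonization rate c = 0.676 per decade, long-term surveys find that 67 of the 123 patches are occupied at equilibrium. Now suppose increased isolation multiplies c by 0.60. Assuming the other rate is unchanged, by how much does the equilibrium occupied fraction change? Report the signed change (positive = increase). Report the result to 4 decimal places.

-0.3035

Observed p* = 67/123 = 0.54472.
Balance c(1−p*) = e gives e = 0.676×(1 − 0.54472) = 0.30777.
New p* = 1 − e/c = 1 − 0.30777/0.40560 = 0.24120.
Δp* = 0.24120 − 0.54472 = -0.30352.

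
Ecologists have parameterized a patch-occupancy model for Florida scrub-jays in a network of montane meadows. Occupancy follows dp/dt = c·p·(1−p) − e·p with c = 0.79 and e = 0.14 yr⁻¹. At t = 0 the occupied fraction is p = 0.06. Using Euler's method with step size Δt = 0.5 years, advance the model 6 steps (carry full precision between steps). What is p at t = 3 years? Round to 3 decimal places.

Update rule: p ← p + [c·p·(1−p) − e·p]·Δt with Δt = 0.5.
t = 0.5: p = 0.06000 + (+0.01808) = 0.07808
t = 1: p = 0.07808 + (+0.02297) = 0.10105
t = 1.5: p = 0.10105 + (+0.02881) = 0.12985
t = 2: p = 0.12985 + (+0.03554) = 0.16539
t = 2.5: p = 0.16539 + (+0.04295) = 0.20834
t = 3: p = 0.20834 + (+0.05057) = 0.25891

0.259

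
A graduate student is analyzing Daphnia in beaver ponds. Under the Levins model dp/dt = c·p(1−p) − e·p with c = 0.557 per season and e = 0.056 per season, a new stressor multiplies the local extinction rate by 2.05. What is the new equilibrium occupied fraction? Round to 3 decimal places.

0.794

Before: p* = 1 − 0.056/0.557 = 0.8995.
After the change, c = 0.557, e = 0.1148, so p* = 1 − 0.1148/0.557 = 0.7939.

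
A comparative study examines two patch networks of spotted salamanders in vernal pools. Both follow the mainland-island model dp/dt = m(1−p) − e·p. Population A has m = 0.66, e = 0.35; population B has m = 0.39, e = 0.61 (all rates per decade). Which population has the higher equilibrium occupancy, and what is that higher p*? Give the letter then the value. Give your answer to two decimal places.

A: p*_A = m/(m+e) = 0.66/1.0100 = 0.6535.
B: p*_B = 0.39/1.0000 = 0.3900.
A is higher at 0.6535.

A, 0.65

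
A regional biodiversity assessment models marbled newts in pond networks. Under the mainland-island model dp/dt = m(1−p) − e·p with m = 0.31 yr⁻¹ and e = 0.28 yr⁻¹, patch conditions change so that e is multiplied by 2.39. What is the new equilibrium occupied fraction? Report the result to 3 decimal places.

Before: p* = 0.31/(0.31+0.28) = 0.5254.
After: m = 0.31, e = 0.6692; p* = 0.31/0.9792 = 0.3166.

0.317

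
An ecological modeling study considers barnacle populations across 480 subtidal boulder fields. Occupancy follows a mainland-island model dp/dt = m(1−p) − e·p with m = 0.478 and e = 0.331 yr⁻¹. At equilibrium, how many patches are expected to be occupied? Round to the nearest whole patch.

p* = m/(m+e) = 0.478/0.8090 = 0.5909.
Expected occupied patches = N × p* = 480 × 0.5909 = 283.61 ≈ 284.

284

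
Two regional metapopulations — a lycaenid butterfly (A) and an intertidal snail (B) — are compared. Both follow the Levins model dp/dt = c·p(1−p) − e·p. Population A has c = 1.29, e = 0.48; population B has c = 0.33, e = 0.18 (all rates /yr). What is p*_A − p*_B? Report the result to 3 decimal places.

0.173

A: p*_A = 1 − 0.48/1.29 = 0.6279.
B: p*_B = 1 − 0.18/0.33 = 0.4545.
p*_A − p*_B = 0.6279 − 0.4545 = 0.1734.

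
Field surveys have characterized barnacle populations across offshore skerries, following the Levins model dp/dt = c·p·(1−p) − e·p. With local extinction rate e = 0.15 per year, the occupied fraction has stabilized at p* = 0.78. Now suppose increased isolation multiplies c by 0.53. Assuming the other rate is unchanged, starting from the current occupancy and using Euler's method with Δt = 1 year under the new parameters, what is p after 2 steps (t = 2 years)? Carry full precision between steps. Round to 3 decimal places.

0.688

Balance c(1−p*) = e gives c = e/(1 − 0.78000) = 0.15/0.22000 = 0.68182.
Starting from p₀ = 0.78000; update p ← p + (dp/dt)·Δt with the new parameters.
t = 1: p = 0.78000 + (-0.05499) = 0.72501
t = 2: p = 0.72501 + (-0.03671) = 0.68830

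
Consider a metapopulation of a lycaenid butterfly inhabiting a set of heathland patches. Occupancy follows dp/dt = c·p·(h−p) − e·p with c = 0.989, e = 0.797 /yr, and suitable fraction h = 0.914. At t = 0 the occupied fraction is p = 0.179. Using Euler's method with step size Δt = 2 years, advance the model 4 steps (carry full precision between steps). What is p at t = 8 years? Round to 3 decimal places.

Update rule: p ← p + [c·p·(h−p) − e·p]·Δt with Δt = 2.
  1  |  dp/dt·Δt = -0.025090  |  p_1 = 0.153910
  2  |  dp/dt·Δt = -0.013935  |  p_2 = 0.139974
  3  |  dp/dt·Δt = -0.008815  |  p_3 = 0.131159
  4  |  dp/dt·Δt = -0.005973  |  p_4 = 0.125186

0.125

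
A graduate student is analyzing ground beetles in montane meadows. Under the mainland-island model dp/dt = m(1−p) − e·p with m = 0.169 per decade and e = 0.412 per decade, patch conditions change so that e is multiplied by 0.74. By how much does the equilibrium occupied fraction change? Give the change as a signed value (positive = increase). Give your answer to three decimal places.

0.066

Before: p* = 0.169/(0.169+0.412) = 0.2909.
After: m = 0.169, e = 0.30488; p* = 0.169/0.4739 = 0.3566.
Δp* = 0.3566 − 0.2909 = +0.0658.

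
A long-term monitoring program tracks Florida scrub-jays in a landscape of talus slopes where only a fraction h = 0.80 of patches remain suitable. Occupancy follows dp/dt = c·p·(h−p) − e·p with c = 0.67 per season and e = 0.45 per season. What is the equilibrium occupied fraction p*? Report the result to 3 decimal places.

Setting dp/dt = 0 and dividing by p* gives c·(h−p*) = e.
So p* = h − e/c = 0.80 − 0.45/0.67 = 0.80 − 0.6716 = 0.1284.

0.128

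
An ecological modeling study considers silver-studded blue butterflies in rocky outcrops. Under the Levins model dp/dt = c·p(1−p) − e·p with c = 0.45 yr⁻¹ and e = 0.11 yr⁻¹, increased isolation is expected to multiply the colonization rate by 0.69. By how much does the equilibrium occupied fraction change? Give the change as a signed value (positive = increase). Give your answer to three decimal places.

-0.110

Before: p* = 1 − 0.11/0.45 = 0.7556.
After the change, c = 0.3105, e = 0.11, so p* = 1 − 0.11/0.3105 = 0.6457.
Δp* = 0.6457 − 0.7556 = -0.1098.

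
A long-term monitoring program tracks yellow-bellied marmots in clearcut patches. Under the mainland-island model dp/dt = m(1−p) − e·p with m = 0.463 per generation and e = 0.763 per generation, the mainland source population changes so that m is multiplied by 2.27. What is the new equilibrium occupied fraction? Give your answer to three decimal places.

Before: p* = 0.463/(0.463+0.763) = 0.3777.
After: m = 1.05101, e = 0.763; p* = 1.05101/1.8140 = 0.5794.

0.579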